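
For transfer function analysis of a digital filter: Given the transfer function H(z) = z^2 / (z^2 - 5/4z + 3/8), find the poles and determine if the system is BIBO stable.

Poles are roots of the denominator: z^2 - 5/4z + 3/8 = 0.
Quadratic formula: z = [-(-5/4) +/- sqrt((-5/4)^2 - 4*(3/8))] / 2
Discriminant = 25/16 - 3/2 = 1/16; sqrt = 1/4.
z = (5/4 +/- 1/4) / 2 => z = 3/4 or z = 1/2.
|p1| = 1/2, |p2| = 3/4.
For BIBO stability, all poles must lie inside the unit circle (|p| < 1).
System is STABLE since both |p| < 1.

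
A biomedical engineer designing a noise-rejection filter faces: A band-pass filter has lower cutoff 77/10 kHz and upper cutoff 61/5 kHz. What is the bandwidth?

Bandwidth = f_high - f_low
= 61/5 kHz - 77/10 kHz = 9/2 kHz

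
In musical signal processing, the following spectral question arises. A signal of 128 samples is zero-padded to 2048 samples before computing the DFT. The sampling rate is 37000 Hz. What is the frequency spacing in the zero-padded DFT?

Original DFT: N = 128, resolution = f_s/N = 37000/128 = 4625/16 Hz
Zero-padded DFT: N = 2048, resolution = f_s/N = 37000/2048 = 4625/256 Hz
Zero-padding interpolates the spectrum (finer frequency grid)
but does NOT improve the true spectral resolution (ability to resolve close frequencies).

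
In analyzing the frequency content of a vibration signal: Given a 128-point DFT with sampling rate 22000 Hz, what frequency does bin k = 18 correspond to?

The frequency of DFT bin k is: f_k = k * f_s / N
f_18 = 18 * 22000 / 128 = 12375/4 Hz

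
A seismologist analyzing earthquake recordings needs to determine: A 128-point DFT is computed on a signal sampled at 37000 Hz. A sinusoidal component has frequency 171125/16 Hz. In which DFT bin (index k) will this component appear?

DFT frequency resolution = f_s/N = 37000/128 = 4625/16 Hz
Bin index k = f_signal / resolution = 171125/16 / 4625/16 = 37
The signal frequency 171125/16 Hz falls in DFT bin k = 37.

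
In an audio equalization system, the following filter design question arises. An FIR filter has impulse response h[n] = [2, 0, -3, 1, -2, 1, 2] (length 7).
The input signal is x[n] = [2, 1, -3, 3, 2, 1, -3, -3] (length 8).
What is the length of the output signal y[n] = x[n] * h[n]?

For linear convolution, the output length is:
len(y) = len(x) + len(h) - 1 = 8 + 7 - 1 = 14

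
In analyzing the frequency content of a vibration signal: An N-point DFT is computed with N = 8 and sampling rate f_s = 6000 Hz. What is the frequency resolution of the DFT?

DFT frequency resolution = f_s / N
= 6000 / 8 = 750 Hz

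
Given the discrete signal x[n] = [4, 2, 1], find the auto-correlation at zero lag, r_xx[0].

The auto-correlation at zero lag r_xx[0] equals the signal energy.
r_xx[0] = sum of x[n]^2 = 4^2 + 2^2 + 1^2
= 16 + 4 + 1 = 21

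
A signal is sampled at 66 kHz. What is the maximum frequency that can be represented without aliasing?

The maximum frequency that can be represented without aliasing
is the Nyquist frequency: f_max = f_s / 2 = 66 kHz / 2 = 33 kHz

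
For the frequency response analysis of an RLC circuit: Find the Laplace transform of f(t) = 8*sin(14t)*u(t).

Standard pair: sin(wt)*u(t) <-> w/(s^2+w^2)
With w = 14: L{8*sin(14t)*u(t)} = 112/(s^2+196)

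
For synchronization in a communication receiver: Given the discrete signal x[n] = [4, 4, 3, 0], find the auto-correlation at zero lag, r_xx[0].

The auto-correlation at zero lag r_xx[0] equals the signal energy.
r_xx[0] = sum of x[n]^2 = 4^2 + 4^2 + 3^2 + 0^2
= 16 + 16 + 9 + 0 = 41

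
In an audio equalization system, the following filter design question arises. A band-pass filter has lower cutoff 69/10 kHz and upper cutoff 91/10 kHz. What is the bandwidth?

Bandwidth = f_high - f_low
= 91/10 kHz - 69/10 kHz = 11/5 kHz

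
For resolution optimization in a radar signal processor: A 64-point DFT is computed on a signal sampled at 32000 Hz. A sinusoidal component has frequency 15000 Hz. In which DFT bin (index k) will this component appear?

DFT frequency resolution = f_s/N = 32000/64 = 500 Hz
Bin index k = f_signal / resolution = 15000 / 500 = 30
The signal frequency 15000 Hz falls in DFT bin k = 30.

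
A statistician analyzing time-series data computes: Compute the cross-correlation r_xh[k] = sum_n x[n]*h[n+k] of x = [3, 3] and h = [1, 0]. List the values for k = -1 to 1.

Both sequences indexed from 0 and zero outside their support.
Lags with overlap: k = -1 to 1.
  r_xh[-1] = x[1]*h[0] = 3
  r_xh[0] = x[0]*h[0] + x[1]*h[1] = 3
  r_xh[1] = x[0]*h[1] = 0
r_xh = [3, 3, 0] (for k = -1, ..., 1)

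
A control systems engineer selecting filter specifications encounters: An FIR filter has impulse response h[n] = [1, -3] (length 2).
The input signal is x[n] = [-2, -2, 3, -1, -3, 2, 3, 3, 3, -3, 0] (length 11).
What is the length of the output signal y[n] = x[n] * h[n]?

For linear convolution, the output length is:
len(y) = len(x) + len(h) - 1 = 11 + 2 - 1 = 12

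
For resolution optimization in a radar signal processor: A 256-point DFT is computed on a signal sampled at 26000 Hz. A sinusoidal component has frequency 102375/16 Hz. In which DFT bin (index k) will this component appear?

DFT frequency resolution = f_s/N = 26000/256 = 1625/16 Hz
Bin index k = f_signal / resolution = 102375/16 / 1625/16 = 63
The signal frequency 102375/16 Hz falls in DFT bin k = 63.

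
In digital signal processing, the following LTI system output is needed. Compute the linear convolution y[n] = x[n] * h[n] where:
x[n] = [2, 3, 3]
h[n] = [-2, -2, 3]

y[n] = sum_k x[k]*h[n-k]. Output length = len(x) + len(h) - 1 = 3 + 3 - 1 = 5.
y[0] = 2*-2 = -4
y[1] = 3*-2 + 2*-2 = -10
y[2] = 3*-2 + 3*-2 + 2*3 = -6
y[3] = 3*-2 + 3*3 = 3
y[4] = 3*3 = 9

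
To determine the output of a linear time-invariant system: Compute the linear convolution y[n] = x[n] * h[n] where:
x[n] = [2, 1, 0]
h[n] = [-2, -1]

y[n] = sum_k x[k]*h[n-k]. Output length = len(x) + len(h) - 1 = 3 + 2 - 1 = 4.
y[0] = 2*-2 = -4
y[1] = 1*-2 + 2*-1 = -4
y[2] = 0*-2 + 1*-1 = -1
y[3] = 0*-1 = 0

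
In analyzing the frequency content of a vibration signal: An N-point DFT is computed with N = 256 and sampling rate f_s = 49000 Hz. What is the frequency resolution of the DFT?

DFT frequency resolution = f_s / N
= 49000 / 256 = 6125/32 Hz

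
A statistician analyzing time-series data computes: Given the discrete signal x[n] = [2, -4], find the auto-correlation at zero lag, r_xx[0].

The auto-correlation at zero lag r_xx[0] equals the signal energy.
r_xx[0] = sum of x[n]^2 = 2^2 + (-4)^2
= 4 + 16 = 20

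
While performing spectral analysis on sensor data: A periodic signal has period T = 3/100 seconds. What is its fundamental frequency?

The fundamental frequency is the reciprocal of the period.
f = 1/T = 1/(3/100) = 100/3 Hz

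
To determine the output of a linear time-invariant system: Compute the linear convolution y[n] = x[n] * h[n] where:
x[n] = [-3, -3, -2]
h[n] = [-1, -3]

y[n] = sum_k x[k]*h[n-k]. Output length = len(x) + len(h) - 1 = 3 + 2 - 1 = 4.
y[0] = -3*-1 = 3
y[1] = -3*-1 + -3*-3 = 12
y[2] = -2*-1 + -3*-3 = 11
y[3] = -2*-3 = 6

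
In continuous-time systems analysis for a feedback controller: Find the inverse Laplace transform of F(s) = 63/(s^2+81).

Standard pair: w/(s^2+w^2) <-> sin(wt)*u(t)
Recognize w^2 = 81, so w = 9; numerator 63 = 7*9.
f(t) = 7*sin(9t)*u(t)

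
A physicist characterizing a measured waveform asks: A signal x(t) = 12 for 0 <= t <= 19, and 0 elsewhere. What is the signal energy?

Energy = integral of |x(t)|^2 dt over the signal duration
= 12^2 * 19 = 144 * 19 = 2736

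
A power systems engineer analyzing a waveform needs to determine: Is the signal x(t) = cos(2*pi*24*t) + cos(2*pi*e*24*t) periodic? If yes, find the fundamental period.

f1 = 24 Hz, f2 = 24*e Hz
Ratio f2/f1 = e, which is irrational.
Since the frequency ratio is irrational, no common period exists.
The signal is not periodic.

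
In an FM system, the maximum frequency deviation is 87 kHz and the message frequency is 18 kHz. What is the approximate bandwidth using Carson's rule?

Carson's rule: BW = 2*(delta_f + f_m)
= 2*(87 + 18) kHz = 210 kHz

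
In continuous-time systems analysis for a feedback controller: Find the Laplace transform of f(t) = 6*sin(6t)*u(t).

Standard pair: sin(wt)*u(t) <-> w/(s^2+w^2)
With w = 6: L{6*sin(6t)*u(t)} = 36/(s^2+36)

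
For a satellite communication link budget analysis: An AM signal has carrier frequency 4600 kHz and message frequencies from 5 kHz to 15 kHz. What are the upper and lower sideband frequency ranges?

Upper sideband (USB) = fc + [fm_low, fm_high] = 4600 + [5, 15] = [4605, 4615] kHz
Lower sideband (LSB) = fc - [fm_high, fm_low] = 4600 - [15, 5] = [4585, 4595] kHz
Total occupied spectrum: 4585 kHz to 4615 kHz (plus carrier at 4600 kHz)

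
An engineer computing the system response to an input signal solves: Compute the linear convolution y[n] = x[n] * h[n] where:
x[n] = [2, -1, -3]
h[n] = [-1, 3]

y[n] = sum_k x[k]*h[n-k]. Output length = len(x) + len(h) - 1 = 3 + 2 - 1 = 4.
y[0] = 2*-1 = -2
y[1] = -1*-1 + 2*3 = 7
y[2] = -3*-1 + -1*3 = 0
y[3] = -3*3 = -9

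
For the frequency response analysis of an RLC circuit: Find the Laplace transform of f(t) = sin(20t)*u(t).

Standard pair: sin(wt)*u(t) <-> w/(s^2+w^2)
With w = 20: L{sin(20t)*u(t)} = 20/(s^2+400)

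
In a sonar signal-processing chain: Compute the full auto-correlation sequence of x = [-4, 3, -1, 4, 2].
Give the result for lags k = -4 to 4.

r_xx[k] = sum_m x[m]*x[m+k], indexed from 0, for k = -4 to 4:
  r_xx[-4] = x[4]*x[0] = -8
  r_xx[-3] = x[3]*x[0] + x[4]*x[1] = -10
  r_xx[-2] = x[2]*x[0] + x[3]*x[1] + x[4]*x[2] = 14
  r_xx[-1] = x[1]*x[0] + x[2]*x[1] + x[3]*x[2] + x[4]*x[3] = -11
  r_xx[0] = x[0]*x[0] + x[1]*x[1] + x[2]*x[2] + x[3]*x[3] + x[4]*x[4] = 46
  r_xx[1] = x[0]*x[1] + x[1]*x[2] + x[2]*x[3] + x[3]*x[4] = -11
  r_xx[2] = x[0]*x[2] + x[1]*x[3] + x[2]*x[4] = 14
  r_xx[3] = x[0]*x[3] + x[1]*x[4] = -10
  r_xx[4] = x[0]*x[4] = -8
r_xx = [-8, -10, 14, -11, 46, -11, 14, -10, -8]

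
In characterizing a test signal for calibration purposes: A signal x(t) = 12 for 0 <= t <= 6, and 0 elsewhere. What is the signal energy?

Energy = integral of |x(t)|^2 dt over the signal duration
= 12^2 * 6 = 144 * 6 = 864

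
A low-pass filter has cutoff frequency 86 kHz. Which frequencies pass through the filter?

A low-pass filter passes all frequencies below the cutoff frequency 86 kHz and attenuates higher frequencies.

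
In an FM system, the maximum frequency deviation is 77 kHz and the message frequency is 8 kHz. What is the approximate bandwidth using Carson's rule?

Carson's rule: BW = 2*(delta_f + f_m)
= 2*(77 + 8) kHz = 170 kHz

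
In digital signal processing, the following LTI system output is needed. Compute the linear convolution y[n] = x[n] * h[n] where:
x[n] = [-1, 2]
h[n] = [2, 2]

y[n] = sum_k x[k]*h[n-k]. Output length = len(x) + len(h) - 1 = 2 + 2 - 1 = 3.
y[0] = -1*2 = -2
y[1] = 2*2 + -1*2 = 2
y[2] = 2*2 = 4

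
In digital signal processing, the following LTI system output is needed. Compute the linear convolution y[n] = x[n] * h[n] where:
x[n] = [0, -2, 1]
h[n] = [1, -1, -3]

y[n] = sum_k x[k]*h[n-k]. Output length = len(x) + len(h) - 1 = 3 + 3 - 1 = 5.
y[0] = 0*1 = 0
y[1] = -2*1 + 0*-1 = -2
y[2] = 1*1 + -2*-1 + 0*-3 = 3
y[3] = 1*-1 + -2*-3 = 5
y[4] = 1*-3 = -3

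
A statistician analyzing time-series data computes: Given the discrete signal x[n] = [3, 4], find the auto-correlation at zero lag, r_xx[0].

The auto-correlation at zero lag r_xx[0] equals the signal energy.
r_xx[0] = sum of x[n]^2 = 3^2 + 4^2
= 9 + 16 = 25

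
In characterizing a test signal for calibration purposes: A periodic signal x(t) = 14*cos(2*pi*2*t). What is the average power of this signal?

Average power of A*cos(wt) is A^2/2.
P = 14^2 / 2 = 196/2 = 98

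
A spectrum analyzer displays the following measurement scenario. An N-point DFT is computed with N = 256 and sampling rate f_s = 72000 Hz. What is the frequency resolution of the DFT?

DFT frequency resolution = f_s / N
= 72000 / 256 = 1125/4 Hz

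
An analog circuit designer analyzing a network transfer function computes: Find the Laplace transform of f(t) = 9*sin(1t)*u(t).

Standard pair: sin(wt)*u(t) <-> w/(s^2+w^2)
With w = 1: L{9*sin(1t)*u(t)} = 9/(s^2+1)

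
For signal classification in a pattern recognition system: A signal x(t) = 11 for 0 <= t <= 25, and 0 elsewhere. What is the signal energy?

Energy = integral of |x(t)|^2 dt over the signal duration
= 11^2 * 25 = 121 * 25 = 3025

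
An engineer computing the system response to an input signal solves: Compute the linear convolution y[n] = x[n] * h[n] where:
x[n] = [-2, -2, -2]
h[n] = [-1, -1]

y[n] = sum_k x[k]*h[n-k]. Output length = len(x) + len(h) - 1 = 3 + 2 - 1 = 4.
y[0] = -2*-1 = 2
y[1] = -2*-1 + -2*-1 = 4
y[2] = -2*-1 + -2*-1 = 4
y[3] = -2*-1 = 2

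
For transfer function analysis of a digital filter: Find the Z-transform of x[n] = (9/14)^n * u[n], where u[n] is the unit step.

The Z-transform of a^n * u[n] is z/(z-a) for |z| > |a|.
Here a = 9/14, so X(z) = z/(z - (9/14)) = 14z/(14z - 9)
ROC: |z| > 9/14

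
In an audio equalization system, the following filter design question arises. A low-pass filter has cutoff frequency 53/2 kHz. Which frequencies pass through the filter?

A low-pass filter passes all frequencies below the cutoff frequency 53/2 kHz and attenuates higher frequencies.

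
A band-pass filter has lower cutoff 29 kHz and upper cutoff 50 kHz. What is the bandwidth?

Bandwidth = f_high - f_low
= 50 kHz - 29 kHz = 21 kHz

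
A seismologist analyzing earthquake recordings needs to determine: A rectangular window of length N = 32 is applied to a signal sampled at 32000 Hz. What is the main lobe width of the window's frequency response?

For a rectangular window of length N,
the main lobe width in frequency is 2*f_s/N.
= 2*32000/32 = 2000 Hz
This determines the minimum frequency separation for resolving two sinusoids.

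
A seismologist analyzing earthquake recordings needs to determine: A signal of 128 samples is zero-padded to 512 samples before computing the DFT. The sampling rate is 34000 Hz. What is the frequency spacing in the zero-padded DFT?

Original DFT: N = 128, resolution = f_s/N = 34000/128 = 2125/8 Hz
Zero-padded DFT: N = 512, resolution = f_s/N = 34000/512 = 2125/32 Hz
Zero-padding interpolates the spectrum (finer frequency grid)
but does NOT improve the true spectral resolution (ability to resolve close frequencies).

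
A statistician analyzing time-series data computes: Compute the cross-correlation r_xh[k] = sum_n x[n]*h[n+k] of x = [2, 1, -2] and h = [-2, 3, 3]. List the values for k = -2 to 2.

Both sequences indexed from 0 and zero outside their support.
Lags with overlap: k = -2 to 2.
  r_xh[-2] = x[2]*h[0] = 4
  r_xh[-1] = x[1]*h[0] + x[2]*h[1] = -8
  r_xh[0] = x[0]*h[0] + x[1]*h[1] + x[2]*h[2] = -7
  r_xh[1] = x[0]*h[1] + x[1]*h[2] = 9
  r_xh[2] = x[0]*h[2] = 6
r_xh = [4, -8, -7, 9, 6] (for k = -2, ..., 2)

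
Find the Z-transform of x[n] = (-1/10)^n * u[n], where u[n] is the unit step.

The Z-transform of a^n * u[n] is z/(z-a) for |z| > |a|.
Here a = -1/10, so X(z) = z/(z - (-1/10)) = 10z/(10z + 1)
ROC: |z| > 1/10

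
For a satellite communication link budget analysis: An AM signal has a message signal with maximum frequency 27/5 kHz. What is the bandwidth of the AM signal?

In AM (double-sideband), the bandwidth is twice the message frequency.
BW = 2 * f_m = 2 * 27/5 kHz = 54/5 kHz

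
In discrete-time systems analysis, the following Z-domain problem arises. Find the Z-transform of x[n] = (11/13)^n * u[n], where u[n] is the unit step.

The Z-transform of a^n * u[n] is z/(z-a) for |z| > |a|.
Here a = 11/13, so X(z) = z/(z - (11/13)) = 13z/(13z - 11)
ROC: |z| > 11/13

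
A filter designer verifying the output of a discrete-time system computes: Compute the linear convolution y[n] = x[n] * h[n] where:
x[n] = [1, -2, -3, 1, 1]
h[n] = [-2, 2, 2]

y[n] = sum_k x[k]*h[n-k]. Output length = len(x) + len(h) - 1 = 5 + 3 - 1 = 7.
y[0] = 1*-2 = -2
y[1] = -2*-2 + 1*2 = 6
y[2] = -3*-2 + -2*2 + 1*2 = 4
y[3] = 1*-2 + -3*2 + -2*2 = -12
y[4] = 1*-2 + 1*2 + -3*2 = -6
y[5] = 1*2 + 1*2 = 4
y[6] = 1*2 = 2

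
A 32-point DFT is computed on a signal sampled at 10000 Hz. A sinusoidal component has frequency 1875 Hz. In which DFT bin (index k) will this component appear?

DFT frequency resolution = f_s/N = 10000/32 = 625/2 Hz
Bin index k = f_signal / resolution = 1875 / 625/2 = 6
The signal frequency 1875 Hz falls in DFT bin k = 6.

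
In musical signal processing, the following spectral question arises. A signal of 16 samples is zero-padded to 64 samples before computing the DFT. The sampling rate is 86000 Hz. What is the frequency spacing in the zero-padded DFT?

Original DFT: N = 16, resolution = f_s/N = 86000/16 = 5375 Hz
Zero-padded DFT: N = 64, resolution = f_s/N = 86000/64 = 5375/4 Hz
Zero-padding interpolates the spectrum (finer frequency grid)
but does NOT improve the true spectral resolution (ability to resolve close frequencies).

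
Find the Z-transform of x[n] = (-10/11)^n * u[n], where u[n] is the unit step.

The Z-transform of a^n * u[n] is z/(z-a) for |z| > |a|.
Here a = -10/11, so X(z) = z/(z - (-10/11)) = 11z/(11z + 10)
ROC: |z| > 10/11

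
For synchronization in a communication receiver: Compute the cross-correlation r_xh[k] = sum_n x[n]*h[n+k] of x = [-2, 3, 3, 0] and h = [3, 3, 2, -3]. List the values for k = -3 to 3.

Both sequences indexed from 0 and zero outside their support.
Lags with overlap: k = -3 to 3.
  r_xh[-3] = x[3]*h[0] = 0
  r_xh[-2] = x[2]*h[0] + x[3]*h[1] = 9
  r_xh[-1] = x[1]*h[0] + x[2]*h[1] + x[3]*h[2] = 18
  r_xh[0] = x[0]*h[0] + x[1]*h[1] + x[2]*h[2] + x[3]*h[3] = 9
  r_xh[1] = x[0]*h[1] + x[1]*h[2] + x[2]*h[3] = -9
  r_xh[2] = x[0]*h[2] + x[1]*h[3] = -13
  r_xh[3] = x[0]*h[3] = 6
r_xh = [0, 9, 18, 9, -9, -13, 6] (for k = -3, ..., 3)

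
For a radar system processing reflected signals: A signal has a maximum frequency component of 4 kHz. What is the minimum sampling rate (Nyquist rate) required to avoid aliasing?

By the Nyquist-Shannon sampling theorem,
the minimum sampling rate (Nyquist rate) must be at least 2 * f_max.
Nyquist rate = 2 * 4 kHz = 8 kHz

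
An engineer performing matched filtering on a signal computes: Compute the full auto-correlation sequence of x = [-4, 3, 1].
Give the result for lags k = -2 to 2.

r_xx[k] = sum_m x[m]*x[m+k], indexed from 0, for k = -2 to 2:
  r_xx[-2] = x[2]*x[0] = -4
  r_xx[-1] = x[1]*x[0] + x[2]*x[1] = -9
  r_xx[0] = x[0]*x[0] + x[1]*x[1] + x[2]*x[2] = 26
  r_xx[1] = x[0]*x[1] + x[1]*x[2] = -9
  r_xx[2] = x[0]*x[2] = -4
r_xx = [-4, -9, 26, -9, -4]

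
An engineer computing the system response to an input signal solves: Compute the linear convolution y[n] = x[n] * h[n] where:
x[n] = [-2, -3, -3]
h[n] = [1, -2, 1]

y[n] = sum_k x[k]*h[n-k]. Output length = len(x) + len(h) - 1 = 3 + 3 - 1 = 5.
y[0] = -2*1 = -2
y[1] = -3*1 + -2*-2 = 1
y[2] = -3*1 + -3*-2 + -2*1 = 1
y[3] = -3*-2 + -3*1 = 3
y[4] = -3*1 = -3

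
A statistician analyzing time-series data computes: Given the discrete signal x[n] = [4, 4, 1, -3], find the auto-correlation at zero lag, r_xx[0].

The auto-correlation at zero lag r_xx[0] equals the signal energy.
r_xx[0] = sum of x[n]^2 = 4^2 + 4^2 + 1^2 + (-3)^2
= 16 + 16 + 1 + 9 = 42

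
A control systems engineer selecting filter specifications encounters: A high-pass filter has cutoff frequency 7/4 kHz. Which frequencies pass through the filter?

A high-pass filter passes all frequencies above the cutoff frequency 7/4 kHz and attenuates lower frequencies.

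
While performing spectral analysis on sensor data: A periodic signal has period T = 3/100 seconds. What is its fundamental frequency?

The fundamental frequency is the reciprocal of the period.
f = 1/T = 1/(3/100) = 100/3 Hz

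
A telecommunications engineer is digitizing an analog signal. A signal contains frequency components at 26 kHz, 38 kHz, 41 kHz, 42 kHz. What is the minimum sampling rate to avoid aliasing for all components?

The highest frequency component is f_max = 42 kHz.
Nyquist rate = 2 * f_max = 2 * 42 kHz = 84 kHz.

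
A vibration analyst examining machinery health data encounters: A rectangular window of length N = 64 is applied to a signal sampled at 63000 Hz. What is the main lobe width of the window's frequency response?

For a rectangular window of length N,
the main lobe width in frequency is 2*f_s/N.
= 2*63000/64 = 7875/4 Hz
This determines the minimum frequency separation for resolving two sinusoids.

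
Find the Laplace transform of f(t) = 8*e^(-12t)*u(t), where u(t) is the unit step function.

Standard Laplace transform pair:
e^(-at)*u(t) <-> 1/(s+a)
With a = 12: L{8*e^(-12t)*u(t)} = 8/(s+12), ROC: Re(s) > -12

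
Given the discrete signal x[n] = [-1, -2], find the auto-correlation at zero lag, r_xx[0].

The auto-correlation at zero lag r_xx[0] equals the signal energy.
r_xx[0] = sum of x[n]^2 = (-1)^2 + (-2)^2
= 1 + 4 = 5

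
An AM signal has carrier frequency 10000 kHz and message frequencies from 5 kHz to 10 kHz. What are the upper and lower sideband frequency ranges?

Upper sideband (USB) = fc + [fm_low, fm_high] = 10000 + [5, 10] = [10005, 10010] kHz
Lower sideband (LSB) = fc - [fm_high, fm_low] = 10000 - [10, 5] = [9990, 9995] kHz
Total occupied spectrum: 9990 kHz to 10010 kHz (plus carrier at 10000 kHz)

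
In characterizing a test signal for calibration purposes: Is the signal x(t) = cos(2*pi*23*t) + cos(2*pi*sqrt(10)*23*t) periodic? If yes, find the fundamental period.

f1 = 23 Hz, f2 = 23*sqrt(10) Hz
Ratio f2/f1 = sqrt(10), which is irrational.
Since the frequency ratio is irrational, no common period exists.
The signal is not periodic.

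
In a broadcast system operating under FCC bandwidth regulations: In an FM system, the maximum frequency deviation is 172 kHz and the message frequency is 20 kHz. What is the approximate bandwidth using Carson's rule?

Carson's rule: BW = 2*(delta_f + f_m)
= 2*(172 + 20) kHz = 384 kHz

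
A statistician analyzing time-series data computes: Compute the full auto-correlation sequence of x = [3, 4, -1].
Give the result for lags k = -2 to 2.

r_xx[k] = sum_m x[m]*x[m+k], indexed from 0, for k = -2 to 2:
  r_xx[-2] = x[2]*x[0] = -3
  r_xx[-1] = x[1]*x[0] + x[2]*x[1] = 8
  r_xx[0] = x[0]*x[0] + x[1]*x[1] + x[2]*x[2] = 26
  r_xx[1] = x[0]*x[1] + x[1]*x[2] = 8
  r_xx[2] = x[0]*x[2] = -3
r_xx = [-3, 8, 26, 8, -3]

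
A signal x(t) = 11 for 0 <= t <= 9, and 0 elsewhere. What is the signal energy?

Energy = integral of |x(t)|^2 dt over the signal duration
= 11^2 * 9 = 121 * 9 = 1089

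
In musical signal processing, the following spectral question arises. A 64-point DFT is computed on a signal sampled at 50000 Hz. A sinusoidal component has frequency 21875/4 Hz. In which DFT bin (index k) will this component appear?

DFT frequency resolution = f_s/N = 50000/64 = 3125/4 Hz
Bin index k = f_signal / resolution = 21875/4 / 3125/4 = 7
The signal frequency 21875/4 Hz falls in DFT bin k = 7.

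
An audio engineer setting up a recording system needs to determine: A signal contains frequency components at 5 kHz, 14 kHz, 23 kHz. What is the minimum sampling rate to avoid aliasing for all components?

The highest frequency component is f_max = 23 kHz.
Nyquist rate = 2 * f_max = 2 * 23 kHz = 46 kHz.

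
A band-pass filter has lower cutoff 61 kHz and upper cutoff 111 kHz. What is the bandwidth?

Bandwidth = f_high - f_low
= 111 kHz - 61 kHz = 50 kHz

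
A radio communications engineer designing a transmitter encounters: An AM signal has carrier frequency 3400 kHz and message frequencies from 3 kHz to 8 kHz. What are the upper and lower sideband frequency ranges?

Upper sideband (USB) = fc + [fm_low, fm_high] = 3400 + [3, 8] = [3403, 3408] kHz
Lower sideband (LSB) = fc - [fm_high, fm_low] = 3400 - [8, 3] = [3392, 3397] kHz
Total occupied spectrum: 3392 kHz to 3408 kHz (plus carrier at 3400 kHz)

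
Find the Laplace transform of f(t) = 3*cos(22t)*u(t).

Standard pair: cos(wt)*u(t) <-> s/(s^2+w^2)
With w = 22: L{3*cos(22t)*u(t)} = 3s/(s^2+484)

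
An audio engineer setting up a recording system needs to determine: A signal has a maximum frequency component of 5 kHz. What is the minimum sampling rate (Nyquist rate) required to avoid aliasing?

By the Nyquist-Shannon sampling theorem,
the minimum sampling rate (Nyquist rate) must be at least 2 * f_max.
Nyquist rate = 2 * 5 kHz = 10 kHz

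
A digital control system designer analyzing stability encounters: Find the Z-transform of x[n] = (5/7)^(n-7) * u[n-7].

Time-shifting property: if X(z) = Z{x[n]}, then Z{x[n-d]} = z^(-d) * X(z)
X(z) = z/(z - 5/7) for x[n] = (5/7)^n * u[n]
Z{x[n-7]} = z^(-7) * z/(z - 5/7) = z^(-6)/(z - 5/7)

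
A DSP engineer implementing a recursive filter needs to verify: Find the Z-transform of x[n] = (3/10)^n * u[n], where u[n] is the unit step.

The Z-transform of a^n * u[n] is z/(z-a) for |z| > |a|.
Here a = 3/10, so X(z) = z/(z - (3/10)) = 10z/(10z - 3)
ROC: |z| > 3/10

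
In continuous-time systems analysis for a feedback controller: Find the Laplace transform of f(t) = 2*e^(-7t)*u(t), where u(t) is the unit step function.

Standard Laplace transform pair:
e^(-at)*u(t) <-> 1/(s+a)
With a = 7: L{2*e^(-7t)*u(t)} = 2/(s+7), ROC: Re(s) > -7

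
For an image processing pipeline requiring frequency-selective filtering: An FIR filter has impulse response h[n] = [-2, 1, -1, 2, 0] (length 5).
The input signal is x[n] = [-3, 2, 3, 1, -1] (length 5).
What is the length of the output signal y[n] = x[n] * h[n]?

For linear convolution, the output length is:
len(y) = len(x) + len(h) - 1 = 5 + 5 - 1 = 9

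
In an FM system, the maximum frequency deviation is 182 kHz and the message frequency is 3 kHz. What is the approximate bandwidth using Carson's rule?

Carson's rule: BW = 2*(delta_f + f_m)
= 2*(182 + 3) kHz = 370 kHz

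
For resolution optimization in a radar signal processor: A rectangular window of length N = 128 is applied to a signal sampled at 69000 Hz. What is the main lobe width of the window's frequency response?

For a rectangular window of length N,
the main lobe width in frequency is 2*f_s/N.
= 2*69000/128 = 8625/8 Hz
This determines the minimum frequency separation for resolving two sinusoids.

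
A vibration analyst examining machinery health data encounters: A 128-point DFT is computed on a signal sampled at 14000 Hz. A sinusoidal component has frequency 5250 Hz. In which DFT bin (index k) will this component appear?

DFT frequency resolution = f_s/N = 14000/128 = 875/8 Hz
Bin index k = f_signal / resolution = 5250 / 875/8 = 48
The signal frequency 5250 Hz falls in DFT bin k = 48.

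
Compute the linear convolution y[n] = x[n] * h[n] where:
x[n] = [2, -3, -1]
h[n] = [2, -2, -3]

y[n] = sum_k x[k]*h[n-k]. Output length = len(x) + len(h) - 1 = 3 + 3 - 1 = 5.
y[0] = 2*2 = 4
y[1] = -3*2 + 2*-2 = -10
y[2] = -1*2 + -3*-2 + 2*-3 = -2
y[3] = -1*-2 + -3*-3 = 11
y[4] = -1*-3 = 3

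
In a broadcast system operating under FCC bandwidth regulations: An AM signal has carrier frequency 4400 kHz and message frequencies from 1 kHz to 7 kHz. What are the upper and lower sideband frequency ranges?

Upper sideband (USB) = fc + [fm_low, fm_high] = 4400 + [1, 7] = [4401, 4407] kHz
Lower sideband (LSB) = fc - [fm_high, fm_low] = 4400 - [7, 1] = [4393, 4399] kHz
Total occupied spectrum: 4393 kHz to 4407 kHz (plus carrier at 4400 kHz)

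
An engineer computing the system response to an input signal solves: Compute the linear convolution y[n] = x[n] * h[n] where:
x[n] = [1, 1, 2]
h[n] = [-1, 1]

y[n] = sum_k x[k]*h[n-k]. Output length = len(x) + len(h) - 1 = 3 + 2 - 1 = 4.
y[0] = 1*-1 = -1
y[1] = 1*-1 + 1*1 = 0
y[2] = 2*-1 + 1*1 = -1
y[3] = 2*1 = 2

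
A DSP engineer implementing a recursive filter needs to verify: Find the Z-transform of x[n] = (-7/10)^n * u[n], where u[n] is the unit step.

The Z-transform of a^n * u[n] is z/(z-a) for |z| > |a|.
Here a = -7/10, so X(z) = z/(z - (-7/10)) = 10z/(10z + 7)
ROC: |z| > 7/10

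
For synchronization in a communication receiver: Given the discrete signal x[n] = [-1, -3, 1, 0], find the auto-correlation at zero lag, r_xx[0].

The auto-correlation at zero lag r_xx[0] equals the signal energy.
r_xx[0] = sum of x[n]^2 = (-1)^2 + (-3)^2 + 1^2 + 0^2
= 1 + 9 + 1 + 0 = 11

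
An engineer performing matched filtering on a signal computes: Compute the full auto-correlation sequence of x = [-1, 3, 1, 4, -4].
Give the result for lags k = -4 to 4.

r_xx[k] = sum_m x[m]*x[m+k], indexed from 0, for k = -4 to 4:
  r_xx[-4] = x[4]*x[0] = 4
  r_xx[-3] = x[3]*x[0] + x[4]*x[1] = -16
  r_xx[-2] = x[2]*x[0] + x[3]*x[1] + x[4]*x[2] = 7
  r_xx[-1] = x[1]*x[0] + x[2]*x[1] + x[3]*x[2] + x[4]*x[3] = -12
  r_xx[0] = x[0]*x[0] + x[1]*x[1] + x[2]*x[2] + x[3]*x[3] + x[4]*x[4] = 43
  r_xx[1] = x[0]*x[1] + x[1]*x[2] + x[2]*x[3] + x[3]*x[4] = -12
  r_xx[2] = x[0]*x[2] + x[1]*x[3] + x[2]*x[4] = 7
  r_xx[3] = x[0]*x[3] + x[1]*x[4] = -16
  r_xx[4] = x[0]*x[4] = 4
r_xx = [4, -16, 7, -12, 43, -12, 7, -16, 4]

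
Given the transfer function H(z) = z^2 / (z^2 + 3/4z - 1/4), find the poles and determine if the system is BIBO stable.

Poles are roots of the denominator: z^2 + 3/4z - 1/4 = 0.
Quadratic formula: z = [-(3/4) +/- sqrt((3/4)^2 - 4*(-1/4))] / 2
Discriminant = 9/16 + 1 = 25/16; sqrt = 5/4.
z = (-3/4 +/- 5/4) / 2 => z = 1/4 or z = -1.
|p1| = 1, |p2| = 1/4.
For BIBO stability, all poles must lie inside the unit circle (|p| < 1).
System is UNSTABLE since at least one |p| >= 1.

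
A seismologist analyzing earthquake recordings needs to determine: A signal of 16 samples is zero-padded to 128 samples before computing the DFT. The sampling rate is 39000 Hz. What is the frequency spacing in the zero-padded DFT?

Original DFT: N = 16, resolution = f_s/N = 39000/16 = 4875/2 Hz
Zero-padded DFT: N = 128, resolution = f_s/N = 39000/128 = 4875/16 Hz
Zero-padding interpolates the spectrum (finer frequency grid)
but does NOT improve the true spectral resolution (ability to resolve close frequencies).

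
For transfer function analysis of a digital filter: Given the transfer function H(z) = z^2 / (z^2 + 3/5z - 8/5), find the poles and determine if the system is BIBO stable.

Poles are roots of the denominator: z^2 + 3/5z - 8/5 = 0.
Quadratic formula: z = [-(3/5) +/- sqrt((3/5)^2 - 4*(-8/5))] / 2
Discriminant = 9/25 + 32/5 = 169/25; sqrt = 13/5.
z = (-3/5 +/- 13/5) / 2 => z = 1 or z = -8/5.
|p1| = 8/5, |p2| = 1.
For BIBO stability, all poles must lie inside the unit circle (|p| < 1).
System is UNSTABLE since at least one |p| >= 1.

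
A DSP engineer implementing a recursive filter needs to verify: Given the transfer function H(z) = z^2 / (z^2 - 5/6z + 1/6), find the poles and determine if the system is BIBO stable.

Poles are roots of the denominator: z^2 - 5/6z + 1/6 = 0.
Quadratic formula: z = [-(-5/6) +/- sqrt((-5/6)^2 - 4*(1/6))] / 2
Discriminant = 25/36 - 2/3 = 1/36; sqrt = 1/6.
z = (5/6 +/- 1/6) / 2 => z = 1/2 or z = 1/3.
|p1| = 1/2, |p2| = 1/3.
For BIBO stability, all poles must lie inside the unit circle (|p| < 1).
System is STABLE since both |p| < 1.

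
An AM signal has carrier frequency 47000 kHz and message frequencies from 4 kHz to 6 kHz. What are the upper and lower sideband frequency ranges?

Upper sideband (USB) = fc + [fm_low, fm_high] = 47000 + [4, 6] = [47004, 47006] kHz
Lower sideband (LSB) = fc - [fm_high, fm_low] = 47000 - [6, 4] = [46994, 46996] kHz
Total occupied spectrum: 46994 kHz to 47006 kHz (plus carrier at 47000 kHz)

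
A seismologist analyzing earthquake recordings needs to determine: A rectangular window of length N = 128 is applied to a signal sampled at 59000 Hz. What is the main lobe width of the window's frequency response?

For a rectangular window of length N,
the main lobe width in frequency is 2*f_s/N.
= 2*59000/128 = 7375/8 Hz
This determines the minimum frequency separation for resolving two sinusoids.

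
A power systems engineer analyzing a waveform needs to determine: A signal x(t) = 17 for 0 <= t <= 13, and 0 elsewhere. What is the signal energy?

Energy = integral of |x(t)|^2 dt over the signal duration
= 17^2 * 13 = 289 * 13 = 3757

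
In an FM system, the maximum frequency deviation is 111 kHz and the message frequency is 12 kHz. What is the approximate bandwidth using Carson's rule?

Carson's rule: BW = 2*(delta_f + f_m)
= 2*(111 + 12) kHz = 246 kHz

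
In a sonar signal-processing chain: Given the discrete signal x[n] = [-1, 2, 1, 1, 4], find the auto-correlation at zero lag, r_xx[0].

The auto-correlation at zero lag r_xx[0] equals the signal energy.
r_xx[0] = sum of x[n]^2 = (-1)^2 + 2^2 + 1^2 + 1^2 + 4^2
= 1 + 4 + 1 + 1 + 16 = 23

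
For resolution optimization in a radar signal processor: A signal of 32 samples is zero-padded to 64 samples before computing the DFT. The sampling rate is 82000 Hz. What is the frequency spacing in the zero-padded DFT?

Original DFT: N = 32, resolution = f_s/N = 82000/32 = 5125/2 Hz
Zero-padded DFT: N = 64, resolution = f_s/N = 82000/64 = 5125/4 Hz
Zero-padding interpolates the spectrum (finer frequency grid)
but does NOT improve the true spectral resolution (ability to resolve close frequencies).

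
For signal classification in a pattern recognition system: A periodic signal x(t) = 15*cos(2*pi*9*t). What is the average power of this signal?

Average power of A*cos(wt) is A^2/2.
P = 15^2 / 2 = 225/2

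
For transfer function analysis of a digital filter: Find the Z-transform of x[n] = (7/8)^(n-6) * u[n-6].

Time-shifting property: if X(z) = Z{x[n]}, then Z{x[n-d]} = z^(-d) * X(z)
X(z) = z/(z - 7/8) for x[n] = (7/8)^n * u[n]
Z{x[n-6]} = z^(-6) * z/(z - 7/8) = z^(-5)/(z - 7/8)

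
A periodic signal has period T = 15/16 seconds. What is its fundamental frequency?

The fundamental frequency is the reciprocal of the period.
f = 1/T = 1/(15/16) = 16/15 Hz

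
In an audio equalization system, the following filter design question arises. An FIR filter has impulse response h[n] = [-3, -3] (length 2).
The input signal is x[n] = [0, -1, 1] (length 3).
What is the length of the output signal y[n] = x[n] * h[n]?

For linear convolution, the output length is:
len(y) = len(x) + len(h) - 1 = 3 + 2 - 1 = 4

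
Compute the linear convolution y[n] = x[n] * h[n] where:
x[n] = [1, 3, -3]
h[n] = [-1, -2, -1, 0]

y[n] = sum_k x[k]*h[n-k]. Output length = len(x) + len(h) - 1 = 3 + 4 - 1 = 6.
y[0] = 1*-1 = -1
y[1] = 3*-1 + 1*-2 = -5
y[2] = -3*-1 + 3*-2 + 1*-1 = -4
y[3] = -3*-2 + 3*-1 + 1*0 = 3
y[4] = -3*-1 + 3*0 = 3
y[5] = -3*0 = 0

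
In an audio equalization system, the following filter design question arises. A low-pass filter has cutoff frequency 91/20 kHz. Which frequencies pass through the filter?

A low-pass filter passes all frequencies below the cutoff frequency 91/20 kHz and attenuates higher frequencies.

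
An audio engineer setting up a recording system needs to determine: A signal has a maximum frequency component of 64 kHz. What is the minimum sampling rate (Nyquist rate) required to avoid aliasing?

By the Nyquist-Shannon sampling theorem,
the minimum sampling rate (Nyquist rate) must be at least 2 * f_max.
Nyquist rate = 2 * 64 kHz = 128 kHz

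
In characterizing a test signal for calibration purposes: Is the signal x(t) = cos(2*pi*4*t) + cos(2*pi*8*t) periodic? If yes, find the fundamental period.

f1 = 4 Hz, f2 = 8 Hz
Period T1 = 1/4, T2 = 1/8
Ratio T1/T2 = 8/4, which is rational.
The signal is periodic with fundamental period T = 1/GCD(4,8) = 1/4 s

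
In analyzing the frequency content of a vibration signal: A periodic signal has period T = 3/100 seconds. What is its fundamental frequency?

The fundamental frequency is the reciprocal of the period.
f = 1/T = 1/(3/100) = 100/3 Hz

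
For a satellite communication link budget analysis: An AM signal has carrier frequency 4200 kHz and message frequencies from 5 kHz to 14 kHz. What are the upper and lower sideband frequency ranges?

Upper sideband (USB) = fc + [fm_low, fm_high] = 4200 + [5, 14] = [4205, 4214] kHz
Lower sideband (LSB) = fc - [fm_high, fm_low] = 4200 - [14, 5] = [4186, 4195] kHz
Total occupied spectrum: 4186 kHz to 4214 kHz (plus carrier at 4200 kHz)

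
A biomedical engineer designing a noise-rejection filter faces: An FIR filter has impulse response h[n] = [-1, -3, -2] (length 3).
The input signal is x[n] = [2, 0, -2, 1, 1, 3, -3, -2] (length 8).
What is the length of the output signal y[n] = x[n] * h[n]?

For linear convolution, the output length is:
len(y) = len(x) + len(h) - 1 = 8 + 3 - 1 = 10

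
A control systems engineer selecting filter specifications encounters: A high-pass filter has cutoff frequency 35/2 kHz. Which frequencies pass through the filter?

A high-pass filter passes all frequencies above the cutoff frequency 35/2 kHz and attenuates lower frequencies.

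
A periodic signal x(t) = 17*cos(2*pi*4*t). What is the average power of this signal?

Average power of A*cos(wt) is A^2/2.
P = 17^2 / 2 = 289/2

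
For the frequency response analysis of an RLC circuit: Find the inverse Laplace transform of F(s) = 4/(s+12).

Standard pair: k/(s+a) <-> k*e^(-at)*u(t)
With k=4, a=12: f(t) = 4*e^(-12t)*u(t)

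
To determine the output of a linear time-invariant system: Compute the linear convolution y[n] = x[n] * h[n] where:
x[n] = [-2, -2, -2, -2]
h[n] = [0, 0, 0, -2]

y[n] = sum_k x[k]*h[n-k]. Output length = len(x) + len(h) - 1 = 4 + 4 - 1 = 7.
y[0] = -2*0 = 0
y[1] = -2*0 + -2*0 = 0
y[2] = -2*0 + -2*0 + -2*0 = 0
y[3] = -2*0 + -2*0 + -2*0 + -2*-2 = 4
y[4] = -2*0 + -2*0 + -2*-2 = 4
y[5] = -2*0 + -2*-2 = 4
y[6] = -2*-2 = 4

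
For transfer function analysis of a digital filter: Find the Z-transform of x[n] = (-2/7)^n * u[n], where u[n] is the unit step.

The Z-transform of a^n * u[n] is z/(z-a) for |z| > |a|.
Here a = -2/7, so X(z) = z/(z - (-2/7)) = 7z/(7z + 2)
ROC: |z| > 2/7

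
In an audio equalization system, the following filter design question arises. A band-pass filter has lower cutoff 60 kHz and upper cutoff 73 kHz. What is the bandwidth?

Bandwidth = f_high - f_low
= 73 kHz - 60 kHz = 13 kHz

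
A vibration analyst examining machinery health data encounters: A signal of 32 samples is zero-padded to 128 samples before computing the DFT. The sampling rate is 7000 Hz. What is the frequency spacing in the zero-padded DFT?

Original DFT: N = 32, resolution = f_s/N = 7000/32 = 875/4 Hz
Zero-padded DFT: N = 128, resolution = f_s/N = 7000/128 = 875/16 Hz
Zero-padding interpolates the spectrum (finer frequency grid)
but does NOT improve the true spectral resolution (ability to resolve close frequencies).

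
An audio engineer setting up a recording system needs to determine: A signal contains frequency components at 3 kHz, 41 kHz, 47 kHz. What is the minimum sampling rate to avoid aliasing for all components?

The highest frequency component is f_max = 47 kHz.
Nyquist rate = 2 * f_max = 2 * 47 kHz = 94 kHz.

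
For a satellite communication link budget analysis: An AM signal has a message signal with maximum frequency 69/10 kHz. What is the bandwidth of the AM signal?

In AM (double-sideband), the bandwidth is twice the message frequency.
BW = 2 * f_m = 2 * 69/10 kHz = 69/5 kHz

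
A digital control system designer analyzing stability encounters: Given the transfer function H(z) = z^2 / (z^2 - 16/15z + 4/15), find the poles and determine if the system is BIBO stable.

Poles are roots of the denominator: z^2 - 16/15z + 4/15 = 0.
Quadratic formula: z = [-(-16/15) +/- sqrt((-16/15)^2 - 4*(4/15))] / 2
Discriminant = 256/225 - 16/15 = 16/225; sqrt = 4/15.
z = (16/15 +/- 4/15) / 2 => z = 2/3 or z = 2/5.
|p1| = 2/3, |p2| = 2/5.
For BIBO stability, all poles must lie inside the unit circle (|p| < 1).
System is STABLE since both |p| < 1.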